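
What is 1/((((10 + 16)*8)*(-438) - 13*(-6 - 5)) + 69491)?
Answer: -1/21470 ≈ -4.6577e-5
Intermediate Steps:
1/((((10 + 16)*8)*(-438) - 13*(-6 - 5)) + 69491) = 1/(((26*8)*(-438) - 13*(-11)) + 69491) = 1/((208*(-438) + 143) + 69491) = 1/((-91104 + 143) + 69491) = 1/(-90961 + 69491) = 1/(-21470) = -1/21470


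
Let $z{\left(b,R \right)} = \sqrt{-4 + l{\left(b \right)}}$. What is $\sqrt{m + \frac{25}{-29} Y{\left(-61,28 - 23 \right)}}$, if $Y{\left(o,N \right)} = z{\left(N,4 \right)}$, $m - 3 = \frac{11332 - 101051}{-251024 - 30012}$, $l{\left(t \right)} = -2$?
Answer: $\frac{\sqrt{1124871692537 - 292149970100 i \sqrt{6}}}{582146} \approx 1.9044 - 0.55442 i$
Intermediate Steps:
$m = \frac{133261}{40148}$ ($m = 3 + \frac{11332 - 101051}{-251024 - 30012} = 3 - \frac{89719}{-281036} = 3 - - \frac{12817}{40148} = 3 + \frac{12817}{40148} = \frac{133261}{40148} \approx 3.3192$)
$z{\left(b,R \right)} = i \sqrt{6}$ ($z{\left(b,R \right)} = \sqrt{-4 - 2} = \sqrt{-6} = i \sqrt{6}$)
$Y{\left(o,N \right)} = i \sqrt{6}$
$\sqrt{m + \frac{25}{-29} Y{\left(-61,28 - 23 \right)}} = \sqrt{\frac{133261}{40148} + \frac{25}{-29} i \sqrt{6}} = \sqrt{\frac{133261}{40148} + 25 \left(- \frac{1}{29}\right) i \sqrt{6}} = \sqrt{\frac{133261}{40148} - \frac{25 i \sqrt{6}}{29}}$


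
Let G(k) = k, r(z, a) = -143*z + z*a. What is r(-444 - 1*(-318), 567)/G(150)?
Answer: -8904/25 ≈ -356.16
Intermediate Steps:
r(z, a) = -143*z + a*z
r(-444 - 1*(-318), 567)/G(150) = ((-444 - 1*(-318))*(-143 + 567))/150 = ((-444 + 318)*424)*(1/150) = -126*424*(1/150) = -53424*1/150 = -8904/25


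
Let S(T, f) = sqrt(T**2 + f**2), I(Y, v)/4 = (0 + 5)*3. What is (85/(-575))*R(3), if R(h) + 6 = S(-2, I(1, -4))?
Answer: 102/115 - 34*sqrt(901)/115 ≈ -7.9875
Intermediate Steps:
I(Y, v) = 60 (I(Y, v) = 4*((0 + 5)*3) = 4*(5*3) = 4*15 = 60)
R(h) = -6 + 2*sqrt(901) (R(h) = -6 + sqrt((-2)**2 + 60**2) = -6 + sqrt(4 + 3600) = -6 + sqrt(3604) = -6 + 2*sqrt(901))
(85/(-575))*R(3) = (85/(-575))*(-6 + 2*sqrt(901)) = (85*(-1/575))*(-6 + 2*sqrt(901)) = -17*(-6 + 2*sqrt(901))/115 = 102/115 - 34*sqrt(901)/115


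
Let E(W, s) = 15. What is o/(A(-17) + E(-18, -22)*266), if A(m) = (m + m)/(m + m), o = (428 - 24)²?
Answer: 163216/3991 ≈ 40.896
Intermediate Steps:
o = 163216 (o = 404² = 163216)
A(m) = 1 (A(m) = (2*m)/((2*m)) = (2*m)*(1/(2*m)) = 1)
o/(A(-17) + E(-18, -22)*266) = 163216/(1 + 15*266) = 163216/(1 + 3990) = 163216/3991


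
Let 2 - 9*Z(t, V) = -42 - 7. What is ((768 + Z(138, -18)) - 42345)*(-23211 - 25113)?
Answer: 2008893112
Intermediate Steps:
Z(t, V) = 17/3 (Z(t, V) = 2/9 - (-42 - 7)/9 = 2/9 - ⅑*(-49) = 2/9 + 49/9 = 17/3)
((768 + Z(138, -18)) - 42345)*(-23211 - 25113) = ((768 + 17/3) - 42345)*(-23211 - 25113) = (2321/3 - 42345)*(-48324) = -124714/3*(-48324) = 2008893112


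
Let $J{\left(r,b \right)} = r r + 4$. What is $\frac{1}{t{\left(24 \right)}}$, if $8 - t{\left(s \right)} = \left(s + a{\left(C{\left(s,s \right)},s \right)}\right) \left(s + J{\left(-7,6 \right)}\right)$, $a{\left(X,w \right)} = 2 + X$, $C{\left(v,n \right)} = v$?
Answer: $- \frac{1}{3842} \approx -0.00026028$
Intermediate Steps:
$J{\left(r,b \right)} = 4 + r^{2}$ ($J{\left(r,b \right)} = r^{2} + 4 = 4 + r^{2}$)
$t{\left(s \right)} = 8 - \left(2 + 2 s\right) \left(53 + s\right)$ ($t{\left(s \right)} = 8 - \left(s + \left(2 + s\right)\right) \left(s + \left(4 + \left(-7\right)^{2}\right)\right) = 8 - \left(2 + 2 s\right) \left(s + \left(4 + 49\right)\right) = 8 - \left(2 + 2 s\right) \left(s + 53\right) = 8 - \left(2 + 2 s\right) \left(53 + s\right)$)
$\frac{1}{t{\left(24 \right)}} = \frac{1}{-98 - 2592 - 2 \cdot 24^{2}} = \frac{1}{-98 - 2592 - 1152} = \frac{1}{-3842} = - \frac{1}{3842}$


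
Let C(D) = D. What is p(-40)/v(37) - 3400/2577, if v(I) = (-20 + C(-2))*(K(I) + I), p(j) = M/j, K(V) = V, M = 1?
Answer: -221405423/167814240 ≈ -1.3193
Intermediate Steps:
p(j) = 1/j
v(I) = -44*I (v(I) = (-20 - 2)*(I + I) = -44*I)
p(-40)/v(37) - 3400/2577 = 1/((-40)*((-44*37))) - 3400/2577 = -1/40/(-1628) - 3400*1/2577 = -1/40*(-1/1628) - 3400/2577 = 1/65120 - 3400/2577 = -221405423/167814240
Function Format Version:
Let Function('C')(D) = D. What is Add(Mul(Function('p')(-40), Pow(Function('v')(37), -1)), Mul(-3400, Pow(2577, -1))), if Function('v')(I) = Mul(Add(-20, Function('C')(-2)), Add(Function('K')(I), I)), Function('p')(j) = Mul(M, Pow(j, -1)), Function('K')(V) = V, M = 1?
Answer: Rational(-221405423, 167814240) ≈ -1.3193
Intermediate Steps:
Function('p')(j) = Pow(j, -1) (Function('p')(j) = Mul(1, Pow(j, -1)) = Pow(j, -1))
Function('v')(I) = Mul(-44, I) (Function('v')(I) = Mul(Add(-20, -2), Add(I, I)) = Mul(-22, Mul(2, I)) = Mul(-44, I))
Add(Mul(Function('p')(-40), Pow(Function('v')(37), -1)), Mul(-3400, Pow(2577, -1))) = Add(Mul(Pow(-40, -1), Pow(Mul(-44, 37), -1)), Mul(-3400, Pow(2577, -1))) = Add(Mul(Rational(-1, 40), Pow(-1628, -1)), Mul(-3400, Rational(1, 2577))) = Add(Mul(Rational(-1, 40), Rational(-1, 1628)), Rational(-3400, 2577)) = Add(Rational(1, 65120), Rational(-3400, 2577)) = Rational(-221405423, 167814240)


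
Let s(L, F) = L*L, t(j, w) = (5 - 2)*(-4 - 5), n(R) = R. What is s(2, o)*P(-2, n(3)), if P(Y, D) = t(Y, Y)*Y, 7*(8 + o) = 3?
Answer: 216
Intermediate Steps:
t(j, w) = -27 (t(j, w) = 3*(-9) = -27)
o = -53/7 (o = -8 + (⅐)*3 = -8 + 3/7 = -53/7 ≈ -7.5714)
s(L, F) = L²
P(Y, D) = -27*Y
s(2, o)*P(-2, n(3)) = 2²*(-27*(-2)) = 4*54 = 216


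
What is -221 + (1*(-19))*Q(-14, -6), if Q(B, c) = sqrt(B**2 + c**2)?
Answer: -221 - 38*sqrt(58) ≈ -510.40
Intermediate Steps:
-221 + (1*(-19))*Q(-14, -6) = -221 + (1*(-19))*sqrt((-14)**2 + (-6)**2) = -221 - 19*sqrt(196 + 36) = -221 - 38*sqrt(58)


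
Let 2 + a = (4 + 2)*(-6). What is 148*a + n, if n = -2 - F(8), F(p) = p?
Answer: -5634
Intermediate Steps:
a = -38 (a = -2 + (4 + 2)*(-6) = -2 + 6*(-6) = -2 - 36 = -38)
n = -10 (n = -2 - 1*8 = -2 - 8 = -10)
148*a + n = 148*(-38) - 10 = -5624 - 10 = -5634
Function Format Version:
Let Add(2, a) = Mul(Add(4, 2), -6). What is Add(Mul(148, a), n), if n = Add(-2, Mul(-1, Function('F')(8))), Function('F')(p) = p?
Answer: -5634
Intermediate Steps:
a = -38 (a = Add(-2, Mul(Add(4, 2), -6)) = Add(-2, Mul(6, -6)) = Add(-2, -36) = -38)
n = -10 (n = Add(-2, Mul(-1, 8)) = Add(-2, -8) = -10)
Add(Mul(148, a), n) = Add(Mul(148, -38), -10) = Add(-5624, -10) = -5634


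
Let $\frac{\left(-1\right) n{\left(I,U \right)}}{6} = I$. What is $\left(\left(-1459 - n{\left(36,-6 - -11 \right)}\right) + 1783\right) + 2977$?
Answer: $3517$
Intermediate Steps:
$n{\left(I,U \right)} = - 6 I$
$\left(\left(-1459 - n{\left(36,-6 - -11 \right)}\right) + 1783\right) + 2977 = \left(\left(-1459 - \left(-6\right) 36\right) + 1783\right) + 2977 = \left(\left(-1459 - -216\right) + 1783\right) + 2977 = \left(\left(-1459 + 216\right) + 1783\right) + 2977 = \left(-1243 + 1783\right) + 2977 = 540 + 2977 = 3517$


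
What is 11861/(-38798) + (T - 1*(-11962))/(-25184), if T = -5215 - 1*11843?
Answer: -6312051/61068052 ≈ -0.10336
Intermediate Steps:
T = -17058 (T = -5215 - 11843 = -17058)
11861/(-38798) + (T - 1*(-11962))/(-25184) = 11861/(-38798) + (-17058 - 1*(-11962))/(-25184) = 11861*(-1/38798) + (-17058 + 11962)*(-1/25184) = -11861/38798 - 5096*(-1/25184) = -11861/38798 + 637/3148 = -6312051/61068052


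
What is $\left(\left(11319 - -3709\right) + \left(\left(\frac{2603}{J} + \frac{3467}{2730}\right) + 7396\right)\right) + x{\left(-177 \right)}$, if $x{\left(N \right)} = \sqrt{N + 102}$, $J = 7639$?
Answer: $\frac{467674225883}{20854470} + 5 i \sqrt{3} \approx 22426.0 + 8.6602 i$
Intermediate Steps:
$x{\left(N \right)} = \sqrt{102 + N}$
$\left(\left(11319 - -3709\right) + \left(\left(\frac{2603}{J} + \frac{3467}{2730}\right) + 7396\right)\right) + x{\left(-177 \right)} = \left(\left(11319 - -3709\right) + \left(\left(\frac{2603}{7639} + \frac{3467}{2730}\right) + 7396\right)\right) + \sqrt{102 - 177} = \left(\left(11319 + 3709\right) + \left(\left(2603 \cdot \frac{1}{7639} + 3467 \cdot \frac{1}{2730}\right) + 7396\right)\right) + \sqrt{-75} = \left(15028 + \left(\left(\frac{2603}{7639} + \frac{3467}{2730}\right) + 7396\right)\right) + 5 i \sqrt{3} = \left(15028 + \left(\frac{33590603}{20854470} + 7396\right)\right) + 5 i \sqrt{3} = \left(15028 + \frac{154273250723}{20854470}\right) + 5 i \sqrt{3} = \frac{467674225883}{20854470} + 5 i \sqrt{3}$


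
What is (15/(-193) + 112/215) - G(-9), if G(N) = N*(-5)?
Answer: -1848884/41495 ≈ -44.557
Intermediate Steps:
G(N) = -5*N
(15/(-193) + 112/215) - G(-9) = (15/(-193) + 112/215) - (-5)*(-9) = (15*(-1/193) + 112*(1/215)) - 1*45 = (-15/193 + 112/215) - 45 = 18391/41495 - 45 = -1848884/41495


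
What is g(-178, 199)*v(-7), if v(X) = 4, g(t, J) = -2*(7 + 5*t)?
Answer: 7064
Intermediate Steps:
g(t, J) = -14 - 10*t
g(-178, 199)*v(-7) = (-14 - 10*(-178))*4 = (-14 + 1780)*4 = 1766*4 = 7064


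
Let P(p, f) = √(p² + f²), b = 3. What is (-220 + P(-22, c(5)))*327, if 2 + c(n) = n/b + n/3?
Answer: -71940 + 218*√1093 ≈ -64733.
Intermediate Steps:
c(n) = -2 + 2*n/3 (c(n) = -2 + (n/3 + n/3) = -2 + 2*n/3)
P(p, f) = √(f² + p²)
(-220 + P(-22, c(5)))*327 = (-220 + √((-2 + (⅔)*5)² + (-22)²))*327 = (-220 + √((-2 + 10/3)² + 484))*327 = (-220 + √((4/3)² + 484))*327 = (-220 + √(16/9 + 484))*327 = (-220 + √(4372/9))*327 = (-220 + 2*√1093/3)*327 = -71940 + 218*√1093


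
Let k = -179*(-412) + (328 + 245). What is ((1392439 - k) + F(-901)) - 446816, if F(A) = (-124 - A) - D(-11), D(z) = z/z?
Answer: 872078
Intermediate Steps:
D(z) = 1
F(A) = -125 - A (F(A) = (-124 - A) - 1*1 = (-124 - A) - 1 = -125 - A)
k = 74321 (k = 73748 + 573 = 74321)
((1392439 - k) + F(-901)) - 446816 = ((1392439 - 1*74321) + (-125 - 1*(-901))) - 446816 = ((1392439 - 74321) + (-125 + 901)) - 446816 = (1318118 + 776) - 446816 = 1318894 - 446816 = 872078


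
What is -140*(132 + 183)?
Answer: -44100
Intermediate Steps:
-140*(132 + 183) = -140*315 = -44100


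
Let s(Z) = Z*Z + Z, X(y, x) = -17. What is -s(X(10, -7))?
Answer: -272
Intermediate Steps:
s(Z) = Z + Z**2 (s(Z) = Z**2 + Z = Z + Z**2)
-s(X(10, -7)) = -(-17)*(1 - 17) = -(-17)*(-16) = -1*272 = -272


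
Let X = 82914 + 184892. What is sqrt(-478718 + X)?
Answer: 52*I*sqrt(78) ≈ 459.25*I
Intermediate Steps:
X = 267806
sqrt(-478718 + X) = sqrt(-478718 + 267806) = sqrt(-210912) = 52*I*sqrt(78)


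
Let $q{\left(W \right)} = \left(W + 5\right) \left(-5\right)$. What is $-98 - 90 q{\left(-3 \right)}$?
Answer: $802$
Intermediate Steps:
$q{\left(W \right)} = -25 - 5 W$ ($q{\left(W \right)} = \left(5 + W\right) \left(-5\right) = -25 - 5 W$)
$-98 - 90 q{\left(-3 \right)} = -98 - 90 \left(-25 - -15\right) = -98 - 90 \left(-25 + 15\right) = -98 - -900 = -98 + 900 = 802$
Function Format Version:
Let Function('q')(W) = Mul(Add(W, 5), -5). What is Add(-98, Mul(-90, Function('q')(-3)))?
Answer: 802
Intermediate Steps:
Function('q')(W) = Add(-25, Mul(-5, W)) (Function('q')(W) = Mul(Add(5, W), -5) = Add(-25, Mul(-5, W)))
Add(-98, Mul(-90, Function('q')(-3))) = Add(-98, Mul(-90, Add(-25, Mul(-5, -3)))) = Add(-98, Mul(-90, Add(-25, 15))) = Add(-98, Mul(-90, -10)) = Add(-98, 900) = 802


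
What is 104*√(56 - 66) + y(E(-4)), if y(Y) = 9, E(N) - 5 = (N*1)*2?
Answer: 9 + 104*I*√10 ≈ 9.0 + 328.88*I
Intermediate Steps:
E(N) = 5 + 2*N (E(N) = 5 + (N*1)*2 = 5 + N*2 = 5 + 2*N)
104*√(56 - 66) + y(E(-4)) = 104*√(56 - 66) + 9 = 104*√(-10) + 9 = 104*(I*√10) + 9 = 104*I*√10 + 9 = 9 + 104*I*√10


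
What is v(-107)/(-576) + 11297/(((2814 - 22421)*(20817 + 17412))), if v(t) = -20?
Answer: 1248717749/35978688144 ≈ 0.034707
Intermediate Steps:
v(-107)/(-576) + 11297/(((2814 - 22421)*(20817 + 17412))) = -20/(-576) + 11297/(((2814 - 22421)*(20817 + 17412))) = -20*(-1/576) + 11297/((-19607*38229)) = 5/144 + 11297/(-749556003) = 5/144 + 11297*(-1/749556003) = 5/144 - 11297/749556003 = 1248717749/35978688144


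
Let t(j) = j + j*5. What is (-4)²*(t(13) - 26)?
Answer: 832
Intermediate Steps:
t(j) = 6*j (t(j) = j + 5*j = 6*j)
(-4)²*(t(13) - 26) = (-4)²*(6*13 - 26) = 16*(78 - 26) = 16*52 = 832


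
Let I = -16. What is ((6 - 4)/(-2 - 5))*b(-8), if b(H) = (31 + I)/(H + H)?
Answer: 15/56 ≈ 0.26786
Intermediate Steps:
b(H) = 15/(2*H) (b(H) = (31 - 16)/(H + H) = 15/((2*H)) = 15*(1/(2*H)) = 15/(2*H))
((6 - 4)/(-2 - 5))*b(-8) = ((6 - 4)/(-2 - 5))*((15/2)/(-8)) = (2/(-7))*((15/2)*(-1/8)) = (2*(-1/7))*(-15/16) = -2/7*(-15/16) = 15/56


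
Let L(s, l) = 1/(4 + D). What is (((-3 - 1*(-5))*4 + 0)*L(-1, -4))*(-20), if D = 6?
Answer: -16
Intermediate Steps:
L(s, l) = 1/10 (L(s, l) = 1/(4 + 6) = 1/10)
(((-3 - 1*(-5))*4 + 0)*L(-1, -4))*(-20) = (((-3 - 1*(-5))*4 + 0)*(1/10))*(-20) = (((-3 + 5)*4 + 0)*(1/10))*(-20) = ((2*4 + 0)*(1/10))*(-20) = ((8 + 0)*(1/10))*(-20) = (8*(1/10))*(-20) = (4/5)*(-20) = -16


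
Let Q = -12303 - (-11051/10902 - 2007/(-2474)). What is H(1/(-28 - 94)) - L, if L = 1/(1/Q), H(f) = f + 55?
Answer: 10165915631995/822632214 ≈ 12358.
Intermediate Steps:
Q = -82956373796/6742887 (Q = -12303 - (-11051*1/10902 - 2007*(-1/2474)) = -12303 - (-11051/10902 + 2007/2474) = -12303 - 1*(-1364965/6742887) = -12303 + 1364965/6742887 = -82956373796/6742887 ≈ -12303.)
H(f) = 55 + f
L = -82956373796/6742887 (L = 1/(1/(-82956373796/6742887)) = 1/(-6742887/82956373796) = -82956373796/6742887 ≈ -12303.)
H(1/(-28 - 94)) - L = (55 + 1/(-28 - 94)) - 1*(-82956373796/6742887) = (55 + 1/(-122)) + 82956373796/6742887 = (55 - 1/122) + 82956373796/6742887 = 6709/122 + 82956373796/6742887 = 10165915631995/822632214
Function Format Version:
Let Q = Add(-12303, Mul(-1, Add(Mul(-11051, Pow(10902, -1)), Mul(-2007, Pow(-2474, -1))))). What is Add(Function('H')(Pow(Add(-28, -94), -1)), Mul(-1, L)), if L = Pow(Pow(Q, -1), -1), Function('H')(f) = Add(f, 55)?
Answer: Rational(10165915631995, 822632214) ≈ 12358.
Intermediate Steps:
Q = Rational(-82956373796, 6742887) (Q = Add(-12303, Mul(-1, Add(Mul(-11051, Rational(1, 10902)), Mul(-2007, Rational(-1, 2474))))) = Add(-12303, Mul(-1, Add(Rational(-11051, 10902), Rational(2007, 2474)))) = Add(-12303, Mul(-1, Rational(-1364965, 6742887))) = Add(-12303, Rational(1364965, 6742887)) = Rational(-82956373796, 6742887) ≈ -12303.)
Function('H')(f) = Add(55, f)
L = Rational(-82956373796, 6742887) (L = Pow(Pow(Rational(-82956373796, 6742887), -1), -1) = Pow(Rational(-6742887, 82956373796), -1) = Rational(-82956373796, 6742887) ≈ -12303.)
Add(Function('H')(Pow(Add(-28, -94), -1)), Mul(-1, L)) = Add(Add(55, Pow(Add(-28, -94), -1)), Mul(-1, Rational(-82956373796, 6742887))) = Add(Add(55, Pow(-122, -1)), Rational(82956373796, 6742887)) = Add(Add(55, Rational(-1, 122)), Rational(82956373796, 6742887)) = Add(Rational(6709, 122), Rational(82956373796, 6742887)) = Rational(10165915631995, 822632214)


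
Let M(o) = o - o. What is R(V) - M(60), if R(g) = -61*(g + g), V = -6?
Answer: 732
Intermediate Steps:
M(o) = 0
R(g) = -122*g
R(V) - M(60) = -122*(-6) - 1*0 = 732 + 0 = 732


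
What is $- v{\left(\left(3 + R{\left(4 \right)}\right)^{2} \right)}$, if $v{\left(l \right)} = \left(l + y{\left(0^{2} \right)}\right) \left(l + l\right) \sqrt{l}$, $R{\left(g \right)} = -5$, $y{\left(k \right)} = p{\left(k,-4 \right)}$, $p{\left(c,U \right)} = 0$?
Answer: $-64$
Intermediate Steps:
$y{\left(k \right)} = 0$
$v{\left(l \right)} = 2 l^{\frac{5}{2}}$ ($v{\left(l \right)} = \left(l + 0\right) \left(l + l\right) \sqrt{l} = l 2 l \sqrt{l} = 2 l^{2} \sqrt{l} = 2 l^{\frac{5}{2}}$)
$- v{\left(\left(3 + R{\left(4 \right)}\right)^{2} \right)} = - 2 \left(\left(3 - 5\right)^{2}\right)^{\frac{5}{2}} = - 2 \left(\left(-2\right)^{2}\right)^{\frac{5}{2}} = - 2 \cdot 4^{\frac{5}{2}} = - 2 \cdot 32 = \left(-1\right) 64 = -64$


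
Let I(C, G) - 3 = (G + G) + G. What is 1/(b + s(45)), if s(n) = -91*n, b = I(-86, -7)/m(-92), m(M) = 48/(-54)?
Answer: -4/16299 ≈ -0.00024541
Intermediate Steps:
I(C, G) = 3 + 3*G (I(C, G) = 3 + ((G + G) + G) = 3 + (2*G + G) = 3 + 3*G)
m(M) = -8/9 (m(M) = 48*(-1/54) = -8/9)
b = 81/4 (b = (3 + 3*(-7))/(-8/9) = (3 - 21)*(-9/8) = -18*(-9/8) = 81/4 ≈ 20.250)
1/(b + s(45)) = 1/(81/4 - 91*45) = 1/(81/4 - 4095) = 1/(-16299/4) = -4/16299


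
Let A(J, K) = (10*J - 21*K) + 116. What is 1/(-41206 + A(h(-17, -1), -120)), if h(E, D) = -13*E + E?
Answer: -1/36530 ≈ -2.7375e-5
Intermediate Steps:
h(E, D) = -12*E
A(J, K) = 116 - 21*K + 10*J (A(J, K) = (-21*K + 10*J) + 116 = 116 - 21*K + 10*J)
1/(-41206 + A(h(-17, -1), -120)) = 1/(-41206 + (116 - 21*(-120) + 10*(-12*(-17)))) = 1/(-41206 + (116 + 2520 + 10*204)) = 1/(-41206 + (116 + 2520 + 2040)) = 1/(-41206 + 4676) = 1/(-36530) = -1/36530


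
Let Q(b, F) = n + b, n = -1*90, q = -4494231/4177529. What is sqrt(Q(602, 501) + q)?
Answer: sqrt(8916520475135393)/4177529 ≈ 22.604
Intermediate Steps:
q = -4494231/4177529 (q = -4494231*1/4177529 = -4494231/4177529 ≈ -1.0758)
n = -90
Q(b, F) = -90 + b
sqrt(Q(602, 501) + q) = sqrt((-90 + 602) - 4494231/4177529) = sqrt(512 - 4494231/4177529) = sqrt(2134400617/4177529) = sqrt(8916520475135393)/4177529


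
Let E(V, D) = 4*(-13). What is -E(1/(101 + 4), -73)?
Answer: 52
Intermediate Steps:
E(V, D) = -52
-E(1/(101 + 4), -73) = -1*(-52) = 52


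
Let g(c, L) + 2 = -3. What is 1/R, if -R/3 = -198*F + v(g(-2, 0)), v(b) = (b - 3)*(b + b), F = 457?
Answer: 1/271218 ≈ 3.6871e-6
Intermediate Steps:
g(c, L) = -5 (g(c, L) = -2 - 3 = -5)
v(b) = 2*b*(-3 + b) (v(b) = (-3 + b)*(2*b) = 2*b*(-3 + b))
R = 271218 (R = -3*(-198*457 + 2*(-5)*(-3 - 5)) = -3*(-90486 + 2*(-5)*(-8)) = -3*(-90486 + 80) = -3*(-90406) = 271218)
1/R = 1/271218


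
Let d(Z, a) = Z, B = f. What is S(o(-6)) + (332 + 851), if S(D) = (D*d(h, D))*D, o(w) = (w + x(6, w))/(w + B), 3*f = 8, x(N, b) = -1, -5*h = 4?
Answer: 147434/125 ≈ 1179.5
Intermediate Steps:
h = -⅘ (h = -⅕*4 = -⅘ ≈ -0.80000)
f = 8/3 (f = (⅓)*8 = 8/3 ≈ 2.6667)
B = 8/3 ≈ 2.6667
o(w) = (-1 + w)/(8/3 + w) (o(w) = (w - 1)/(w + 8/3) = (-1 + w)/(8/3 + w))
S(D) = -4*D²/5 (S(D) = (D*(-⅘))*D = (-4*D/5)*D = -4*D²/5)
S(o(-6)) + (332 + 851) = -4*9*(-1 - 6)²/(8 + 3*(-6))²/5 + (332 + 851) = -4*441/(8 - 18)²/5 + 1183 = -4*(3*(-7)/(-10))²/5 + 1183 = -4*(3*(-⅒)*(-7))²/5 + 1183 = -4*(21/10)²/5 + 1183 = -⅘*441/100 + 1183 = -441/125 + 1183 = 147434/125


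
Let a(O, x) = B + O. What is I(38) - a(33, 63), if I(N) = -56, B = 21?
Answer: -110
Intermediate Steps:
a(O, x) = 21 + O
I(38) - a(33, 63) = -56 - (21 + 33) = -56 - 1*54 = -56 - 54 = -110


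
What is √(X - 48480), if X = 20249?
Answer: I*√28231 ≈ 168.02*I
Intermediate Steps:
√(X - 48480) = √(20249 - 48480) = √(-28231) = I*√28231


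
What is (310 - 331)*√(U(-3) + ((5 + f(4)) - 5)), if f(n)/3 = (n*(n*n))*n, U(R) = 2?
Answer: -21*√770 ≈ -582.73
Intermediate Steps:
f(n) = 3*n⁴ (f(n) = 3*((n*(n*n))*n) = 3*((n*n²)*n) = 3*(n³*n) = 3*n⁴)
(310 - 331)*√(U(-3) + ((5 + f(4)) - 5)) = (310 - 331)*√(2 + ((5 + 3*4⁴) - 5)) = -21*√(2 + ((5 + 3*256) - 5)) = -21*√(2 + ((5 + 768) - 5)) = -21*√(2 + (773 - 5)) = -21*√(2 + 768) = -21*√770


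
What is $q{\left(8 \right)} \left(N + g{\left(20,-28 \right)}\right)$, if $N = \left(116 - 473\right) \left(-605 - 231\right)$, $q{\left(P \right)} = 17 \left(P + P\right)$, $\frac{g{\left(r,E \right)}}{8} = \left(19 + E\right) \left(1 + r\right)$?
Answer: $80767680$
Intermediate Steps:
$g{\left(r,E \right)} = 8 \left(1 + r\right) \left(19 + E\right)$ ($g{\left(r,E \right)} = 8 \left(19 + E\right) \left(1 + r\right) = 8 \left(1 + r\right) \left(19 + E\right)$)
$q{\left(P \right)} = 34 P$ ($q{\left(P \right)} = 17 \cdot 2 P = 34 P$)
$N = 298452$ ($N = \left(-357\right) \left(-836\right) = 298452$)
$q{\left(8 \right)} \left(N + g{\left(20,-28 \right)}\right) = 34 \cdot 8 \left(298452 + \left(152 + 8 \left(-28\right) + 152 \cdot 20 + 8 \left(-28\right) 20\right)\right) = 272 \left(298452 + \left(152 - 224 + 3040 - 4480\right)\right) = 272 \left(298452 - 1512\right) = 272 \cdot 296940 = 80767680$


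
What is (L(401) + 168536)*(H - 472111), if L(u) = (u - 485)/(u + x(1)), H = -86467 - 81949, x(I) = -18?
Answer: -41345507990508/383 ≈ -1.0795e+11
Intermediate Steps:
H = -168416
L(u) = (-485 + u)/(-18 + u) (L(u) = (u - 485)/(u - 18) = (-485 + u)/(-18 + u))
(L(401) + 168536)*(H - 472111) = ((-485 + 401)/(-18 + 401) + 168536)*(-168416 - 472111) = (-84/383 + 168536)*(-640527) = (64549204/383)*(-640527) = -41345507990508/383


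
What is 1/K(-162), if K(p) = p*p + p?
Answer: 1/26082 ≈ 3.8341e-5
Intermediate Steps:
K(p) = p + p² (K(p) = p² + p = p + p²)
1/K(-162) = 1/(-162*(1 - 162)) = 1/(-162*(-161)) = 1/26082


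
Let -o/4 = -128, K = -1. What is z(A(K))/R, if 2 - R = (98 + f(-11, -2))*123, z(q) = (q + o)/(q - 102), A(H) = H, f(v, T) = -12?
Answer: 511/1089328 ≈ 0.00046910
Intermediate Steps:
o = 512 (o = -4*(-128) = 512)
z(q) = (512 + q)/(-102 + q) (z(q) = (q + 512)/(q - 102) = (512 + q)/(-102 + q))
R = -10576 (R = 2 - (98 - 12)*123 = 2 - 86*123 = 2 - 1*10578 = 2 - 10578 = -10576)
z(A(K))/R = ((512 - 1)/(-102 - 1))/(-10576) = (511/(-103))*(-1/10576) = -1/103*511*(-1/10576) = -511/103*(-1/10576) = 511/1089328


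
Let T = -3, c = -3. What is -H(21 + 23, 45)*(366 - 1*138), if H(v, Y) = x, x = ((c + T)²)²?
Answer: -295488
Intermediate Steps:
x = 1296 (x = ((-3 - 3)²)² = ((-6)²)² = 36² = 1296)
H(v, Y) = 1296
-H(21 + 23, 45)*(366 - 1*138) = -1296*(366 - 1*138) = -1296*(366 - 138) = -1296*228 = -1*295488 = -295488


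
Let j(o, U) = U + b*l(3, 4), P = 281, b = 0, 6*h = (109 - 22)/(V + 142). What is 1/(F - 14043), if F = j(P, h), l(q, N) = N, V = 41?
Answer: -366/5139709 ≈ -7.1210e-5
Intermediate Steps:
h = 29/366 (h = ((109 - 22)/(41 + 142))/6 = (87/183)/6 = (87*(1/183))/6 = (⅙)*(29/61) = 29/366 ≈ 0.079235)
j(o, U) = U (j(o, U) = U + 0*4 = U + 0 = U)
F = 29/366 ≈ 0.079235
1/(F - 14043) = 1/(29/366 - 14043) = 1/(-5139709/366) = -366/5139709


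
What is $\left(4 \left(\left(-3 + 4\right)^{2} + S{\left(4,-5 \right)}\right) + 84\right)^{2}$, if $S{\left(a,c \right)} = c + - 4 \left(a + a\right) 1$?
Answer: $3600$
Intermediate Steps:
$S{\left(a,c \right)} = c - 8 a$ ($S{\left(a,c \right)} = c + - 4 \cdot 2 a 1 = c + - 8 a 1 = c - 8 a$)
$\left(4 \left(\left(-3 + 4\right)^{2} + S{\left(4,-5 \right)}\right) + 84\right)^{2} = \left(4 \left(\left(-3 + 4\right)^{2} - 37\right) + 84\right)^{2} = \left(4 \left(1^{2} - 37\right) + 84\right)^{2} = \left(4 \left(1 - 37\right) + 84\right)^{2} = \left(4 \left(-36\right) + 84\right)^{2} = \left(-144 + 84\right)^{2} = \left(-60\right)^{2} = 3600$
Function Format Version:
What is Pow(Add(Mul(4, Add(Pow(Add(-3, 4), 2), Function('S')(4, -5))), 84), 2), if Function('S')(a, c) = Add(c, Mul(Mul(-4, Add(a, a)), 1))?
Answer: 3600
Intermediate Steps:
Function('S')(a, c) = Add(c, Mul(-8, a)) (Function('S')(a, c) = Add(c, Mul(Mul(-4, Mul(2, a)), 1)) = Add(c, Mul(Mul(-8, a), 1)) = Add(c, Mul(-8, a)))
Pow(Add(Mul(4, Add(Pow(Add(-3, 4), 2), Function('S')(4, -5))), 84), 2) = Pow(Add(Mul(4, Add(Pow(Add(-3, 4), 2), Add(-5, Mul(-8, 4)))), 84), 2) = Pow(Add(Mul(4, Add(Pow(1, 2), Add(-5, -32))), 84), 2) = Pow(Add(Mul(4, Add(1, -37)), 84), 2) = Pow(Add(Mul(4, -36), 84), 2) = Pow(Add(-144, 84), 2) = Pow(-60, 2) = 3600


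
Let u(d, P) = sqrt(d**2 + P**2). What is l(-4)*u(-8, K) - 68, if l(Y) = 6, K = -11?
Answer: -68 + 6*sqrt(185) ≈ 13.609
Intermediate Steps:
u(d, P) = sqrt(P**2 + d**2)
l(-4)*u(-8, K) - 68 = 6*sqrt((-11)**2 + (-8)**2) - 68 = 6*sqrt(121 + 64) - 68 = 6*sqrt(185) - 68 = -68 + 6*sqrt(185)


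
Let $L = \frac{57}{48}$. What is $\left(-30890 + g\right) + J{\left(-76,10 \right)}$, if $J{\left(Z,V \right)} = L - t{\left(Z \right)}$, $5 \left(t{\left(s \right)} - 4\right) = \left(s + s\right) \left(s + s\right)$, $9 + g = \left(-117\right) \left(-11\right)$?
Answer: $- \frac{2738849}{80} \approx -34236.0$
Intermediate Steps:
$L = \frac{19}{16}$ ($L = 57 \cdot \frac{1}{48} = \frac{19}{16} \approx 1.1875$)
$g = 1278$ ($g = -9 - -1287 = -9 + 1287 = 1278$)
$t{\left(s \right)} = 4 + \frac{4 s^{2}}{5}$ ($t{\left(s \right)} = 4 + \frac{\left(s + s\right) \left(s + s\right)}{5} = 4 + \frac{2 s 2 s}{5} = 4 + \frac{4 s^{2}}{5}$)
$J{\left(Z,V \right)} = - \frac{45}{16} - \frac{4 Z^{2}}{5}$ ($J{\left(Z,V \right)} = \frac{19}{16} - \left(4 + \frac{4 Z^{2}}{5}\right) = - \frac{45}{16} - \frac{4 Z^{2}}{5}$)
$\left(-30890 + g\right) + J{\left(-76,10 \right)} = \left(-30890 + 1278\right) - \left(\frac{45}{16} + \frac{4 \left(-76\right)^{2}}{5}\right) = -29612 - \frac{369889}{80} = - \frac{2738849}{80}$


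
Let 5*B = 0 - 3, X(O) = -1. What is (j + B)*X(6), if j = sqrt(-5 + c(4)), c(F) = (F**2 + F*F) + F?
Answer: 3/5 - sqrt(31) ≈ -4.9678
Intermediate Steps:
B = -3/5 (B = (0 - 3)/5 = (1/5)*(-3) = -3/5 ≈ -0.60000)
c(F) = F + 2*F**2 (c(F) = (F**2 + F**2) + F = 2*F**2 + F = F + 2*F**2)
j = sqrt(31) (j = sqrt(-5 + 4*(1 + 2*4)) = sqrt(-5 + 4*(1 + 8)) = sqrt(-5 + 4*9) = sqrt(-5 + 36) = sqrt(31) ≈ 5.5678)
(j + B)*X(6) = (sqrt(31) - 3/5)*(-1) = (-3/5 + sqrt(31))*(-1) = 3/5 - sqrt(31)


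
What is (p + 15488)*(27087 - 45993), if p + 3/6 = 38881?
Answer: -1027890861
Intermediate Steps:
p = 77761/2 (p = -½ + 38881 = 77761/2 ≈ 38881.)
(p + 15488)*(27087 - 45993) = (77761/2 + 15488)*(27087 - 45993) = (108737/2)*(-18906) = -1027890861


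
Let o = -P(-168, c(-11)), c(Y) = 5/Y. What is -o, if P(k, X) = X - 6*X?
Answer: 25/11 ≈ 2.2727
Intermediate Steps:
P(k, X) = -5*X
o = -25/11 (o = -(-5)*5/(-11) = -(-5)*5*(-1/11) = -(-5)*(-5)/11 = -1*25/11 = -25/11 ≈ -2.2727)
-o = -1*(-25/11) = 25/11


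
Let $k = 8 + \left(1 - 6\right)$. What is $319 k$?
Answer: $957$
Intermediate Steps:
$k = 3$ ($k = 8 + \left(1 - 6\right) = 8 - 5 = 3$)
$319 k = 319 \cdot 3 = 957$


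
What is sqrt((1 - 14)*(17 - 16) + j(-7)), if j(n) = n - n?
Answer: I*sqrt(13) ≈ 3.6056*I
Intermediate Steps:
j(n) = 0
sqrt((1 - 14)*(17 - 16) + j(-7)) = sqrt((1 - 14)*(17 - 16) + 0) = sqrt(-13*1 + 0) = sqrt(-13 + 0) = sqrt(-13) = I*sqrt(13)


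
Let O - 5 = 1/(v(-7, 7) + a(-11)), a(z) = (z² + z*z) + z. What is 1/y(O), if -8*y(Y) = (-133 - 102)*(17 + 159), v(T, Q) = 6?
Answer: 1/5170 ≈ 0.00019342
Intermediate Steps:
a(z) = z + 2*z² (a(z) = (z² + z²) + z = 2*z² + z = z + 2*z²)
O = 1186/237 (O = 5 + 1/(6 - 11*(1 + 2*(-11))) = 5 + 1/(6 - 11*(1 - 22)) = 5 + 1/(6 - 11*(-21)) = 5 + 1/(6 + 231) = 5 + 1/237 = 1186/237 ≈ 5.0042)
y(Y) = 5170 (y(Y) = -(-133 - 102)*(17 + 159)/8 = -(-235)*176/8 = -⅛*(-41360) = 5170)
1/y(O) = 1/5170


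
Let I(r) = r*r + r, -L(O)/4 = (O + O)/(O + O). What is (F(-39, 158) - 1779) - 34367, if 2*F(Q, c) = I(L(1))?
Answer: -36140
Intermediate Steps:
L(O) = -4 (L(O) = -4*(O + O)/(O + O) = -4*2*O/(2*O) = -4*2*O*1/(2*O) = -4*1 = -4)
I(r) = r + r**2 (I(r) = r**2 + r = r + r**2)
F(Q, c) = 6 (F(Q, c) = (-4*(1 - 4))/2 = (-4*(-3))/2 = (1/2)*12 = 6)
(F(-39, 158) - 1779) - 34367 = (6 - 1779) - 34367 = -1773 - 34367 = -36140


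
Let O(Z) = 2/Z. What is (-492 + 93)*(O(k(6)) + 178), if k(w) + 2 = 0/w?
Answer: -70623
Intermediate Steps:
k(w) = -2 (k(w) = -2 + 0/w = -2 + 0 = -2)
(-492 + 93)*(O(k(6)) + 178) = (-492 + 93)*(2/(-2) + 178) = -399*(2*(-½) + 178) = -399*(-1 + 178) = -399*177 = -70623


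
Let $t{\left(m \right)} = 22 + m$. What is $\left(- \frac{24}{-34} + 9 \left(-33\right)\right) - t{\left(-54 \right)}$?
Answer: $- \frac{4493}{17} \approx -264.29$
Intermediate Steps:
$\left(- \frac{24}{-34} + 9 \left(-33\right)\right) - t{\left(-54 \right)} = \left(- \frac{24}{-34} + 9 \left(-33\right)\right) - \left(22 - 54\right) = \left(\left(-24\right) \left(- \frac{1}{34}\right) - 297\right) - -32 = \left(\frac{12}{17} - 297\right) + 32 = - \frac{5037}{17} + 32 = - \frac{4493}{17}$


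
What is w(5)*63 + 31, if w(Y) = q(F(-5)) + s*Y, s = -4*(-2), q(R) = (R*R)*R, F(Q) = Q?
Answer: -5324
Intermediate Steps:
q(R) = R**3 (q(R) = R**2*R = R**3)
s = 8
w(Y) = -125 + 8*Y (w(Y) = (-5)**3 + 8*Y = -125 + 8*Y)
w(5)*63 + 31 = (-125 + 8*5)*63 + 31 = (-125 + 40)*63 + 31 = -85*63 + 31 = -5355 + 31 = -5324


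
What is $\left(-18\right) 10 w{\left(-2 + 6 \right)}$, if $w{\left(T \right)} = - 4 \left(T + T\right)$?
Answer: $5760$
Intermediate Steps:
$w{\left(T \right)} = - 8 T$ ($w{\left(T \right)} = - 4 \cdot 2 T = - 8 T$)
$\left(-18\right) 10 w{\left(-2 + 6 \right)} = \left(-18\right) 10 \left(- 8 \left(-2 + 6\right)\right) = - 180 \left(\left(-8\right) 4\right) = \left(-180\right) \left(-32\right) = 5760$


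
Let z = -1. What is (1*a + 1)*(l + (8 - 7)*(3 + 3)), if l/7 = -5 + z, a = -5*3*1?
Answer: 504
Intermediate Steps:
a = -15 (a = -15*1 = -15)
l = -42 (l = 7*(-5 - 1) = 7*(-6) = -42)
(1*a + 1)*(l + (8 - 7)*(3 + 3)) = (1*(-15) + 1)*(-42 + (8 - 7)*(3 + 3)) = (-15 + 1)*(-42 + 1*6) = -14*(-42 + 6) = -14*(-36) = 504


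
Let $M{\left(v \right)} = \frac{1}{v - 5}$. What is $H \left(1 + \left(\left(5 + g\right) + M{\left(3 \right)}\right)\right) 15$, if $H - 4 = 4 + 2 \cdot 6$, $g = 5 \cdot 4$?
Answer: $7650$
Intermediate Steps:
$g = 20$
$M{\left(v \right)} = \frac{1}{-5 + v}$
$H = 20$ ($H = 4 + \left(4 + 2 \cdot 6\right) = 4 + \left(4 + 12\right) = 4 + 16 = 20$)
$H \left(1 + \left(\left(5 + g\right) + M{\left(3 \right)}\right)\right) 15 = 20 \left(1 + \left(\left(5 + 20\right) + \frac{1}{-5 + 3}\right)\right) 15 = 20 \left(1 + \left(25 + \frac{1}{-2}\right)\right) 15 = 20 \left(1 + \left(25 - \frac{1}{2}\right)\right) 15 = 20 \left(1 + \frac{49}{2}\right) 15 = 20 \cdot \frac{51}{2} \cdot 15 = 510 \cdot 15 = 7650$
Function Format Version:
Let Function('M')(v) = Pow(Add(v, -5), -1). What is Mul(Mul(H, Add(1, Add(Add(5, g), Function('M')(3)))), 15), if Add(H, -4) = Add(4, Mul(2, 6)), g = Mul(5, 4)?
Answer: 7650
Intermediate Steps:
g = 20
Function('M')(v) = Pow(Add(-5, v), -1)
H = 20 (H = Add(4, Add(4, Mul(2, 6))) = Add(4, Add(4, 12)) = Add(4, 16) = 20)
Mul(Mul(H, Add(1, Add(Add(5, g), Function('M')(3)))), 15) = Mul(Mul(20, Add(1, Add(Add(5, 20), Pow(Add(-5, 3), -1)))), 15) = Mul(Mul(20, Add(1, Add(25, Pow(-2, -1)))), 15) = Mul(Mul(20, Add(1, Add(25, Rational(-1, 2)))), 15) = Mul(Mul(20, Add(1, Rational(49, 2))), 15) = Mul(Mul(20, Rational(51, 2)), 15) = Mul(510, 15) = 7650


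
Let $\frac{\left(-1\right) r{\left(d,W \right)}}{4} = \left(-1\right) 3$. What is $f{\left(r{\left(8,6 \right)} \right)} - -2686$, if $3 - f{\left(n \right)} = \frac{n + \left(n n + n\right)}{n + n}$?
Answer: $2682$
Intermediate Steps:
$r{\left(d,W \right)} = 12$ ($r{\left(d,W \right)} = - 4 \left(\left(-1\right) 3\right) = \left(-4\right) \left(-3\right) = 12$)
$f{\left(n \right)} = 3 - \frac{n^{2} + 2 n}{2 n}$ ($f{\left(n \right)} = 3 - \frac{n + \left(n n + n\right)}{n + n} = 3 - \frac{n + \left(n^{2} + n\right)}{2 n} = 3 - \left(n + \left(n + n^{2}\right)\right) \frac{1}{2 n} = 3 - \left(n^{2} + 2 n\right) \frac{1}{2 n} = 3 - \frac{n^{2} + 2 n}{2 n}$)
$f{\left(r{\left(8,6 \right)} \right)} - -2686 = \left(2 - 6\right) - -2686 = \left(2 - 6\right) + 2686 = -4 + 2686 = 2682$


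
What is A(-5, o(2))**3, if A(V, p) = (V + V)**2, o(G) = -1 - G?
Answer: 1000000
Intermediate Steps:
A(V, p) = 4*V**2 (A(V, p) = (2*V)**2 = 4*V**2)
A(-5, o(2))**3 = (4*(-5)**2)**3 = (4*25)**3 = 100**3 = 1000000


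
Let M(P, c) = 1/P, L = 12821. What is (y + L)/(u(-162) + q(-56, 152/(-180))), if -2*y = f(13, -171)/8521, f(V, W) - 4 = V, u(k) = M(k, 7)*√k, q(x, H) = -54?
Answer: -955699163910/4025260753 + 1966459185*I*√2/8050521506 ≈ -237.43 + 0.34544*I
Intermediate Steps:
u(k) = k^(-½) (u(k) = √k/k = k^(-½))
f(V, W) = 4 + V
y = -17/17042 (y = -(4 + 13)/(2*8521) = -17/(2*8521) = -½*17/8521 = -17/17042 ≈ -0.00099754)
(y + L)/(u(-162) + q(-56, 152/(-180))) = (-17/17042 + 12821)/((-162)^(-½) - 54) = 218495465/(17042*(-I*√2/18 - 54)) = 218495465/(17042*(-54 - I*√2/18))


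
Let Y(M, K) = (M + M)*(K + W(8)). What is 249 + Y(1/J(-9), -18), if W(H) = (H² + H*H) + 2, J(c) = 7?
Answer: 281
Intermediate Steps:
W(H) = 2 + 2*H² (W(H) = (H² + H²) + 2 = 2*H² + 2 = 2 + 2*H²)
Y(M, K) = 2*M*(130 + K) (Y(M, K) = (M + M)*(K + (2 + 2*8²)) = (2*M)*(K + (2 + 2*64)) = (2*M)*(K + (2 + 128)) = (2*M)*(K + 130) = (2*M)*(130 + K) = 2*M*(130 + K))
249 + Y(1/J(-9), -18) = 249 + 2*(130 - 18)/7 = 249 + 2*(⅐)*112 = 249 + 32 = 281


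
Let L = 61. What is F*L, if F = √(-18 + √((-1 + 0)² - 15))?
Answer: 61*√(-18 + I*√14) ≈ 26.756 + 260.18*I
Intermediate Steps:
F = √(-18 + I*√14) (F = √(-18 + √((-1)² - 15)) = √(-18 + √(1 - 15)) = √(-18 + √(-14)) = √(-18 + I*√14) ≈ 0.43862 + 4.2653*I)
F*L = √(-18 + I*√14)*61 = 61*√(-18 + I*√14)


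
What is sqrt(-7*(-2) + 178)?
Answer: 8*sqrt(3) ≈ 13.856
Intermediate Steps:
sqrt(-7*(-2) + 178) = sqrt(14 + 178) = sqrt(192) = 8*sqrt(3)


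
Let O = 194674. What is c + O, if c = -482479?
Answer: -287805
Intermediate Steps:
c + O = -482479 + 194674 = -287805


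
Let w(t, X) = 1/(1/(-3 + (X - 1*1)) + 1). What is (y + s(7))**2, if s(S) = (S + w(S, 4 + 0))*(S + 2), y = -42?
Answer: 441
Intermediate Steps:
w(t, X) = 1/(1 + 1/(-4 + X)) (w(t, X) = 1/(1/(-3 + (X - 1)) + 1) = 1/(1/(-3 + (-1 + X)) + 1) = 1/(1/(-4 + X) + 1) = 1/(1 + 1/(-4 + X)))
s(S) = S*(2 + S) (s(S) = (S + (-4 + (4 + 0))/(-3 + (4 + 0)))*(S + 2) = (S + (-4 + 4)/(-3 + 4))*(2 + S) = (S + 0/1)*(2 + S) = (S + 1*0)*(2 + S) = (S + 0)*(2 + S) = S*(2 + S))
(y + s(7))**2 = (-42 + 7*(2 + 7))**2 = (-42 + 7*9)**2 = (-42 + 63)**2 = 21**2 = 441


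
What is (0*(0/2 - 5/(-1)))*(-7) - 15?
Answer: -15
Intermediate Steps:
(0*(0/2 - 5/(-1)))*(-7) - 15 = (0*(0*(½) - 5*(-1)))*(-7) - 15 = (0*(0 + 5))*(-7) - 15 = (0*5)*(-7) - 15 = 0*(-7) - 15 = 0 - 15 = -15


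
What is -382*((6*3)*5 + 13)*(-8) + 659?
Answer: 315427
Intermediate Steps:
-382*((6*3)*5 + 13)*(-8) + 659 = -382*(18*5 + 13)*(-8) + 659 = -382*(90 + 13)*(-8) + 659 = -39346*(-8) + 659 = -382*(-824) + 659 = 314768 + 659 = 315427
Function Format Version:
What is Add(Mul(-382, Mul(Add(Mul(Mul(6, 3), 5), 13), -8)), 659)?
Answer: 315427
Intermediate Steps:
Add(Mul(-382, Mul(Add(Mul(Mul(6, 3), 5), 13), -8)), 659) = Add(Mul(-382, Mul(Add(Mul(18, 5), 13), -8)), 659) = Add(Mul(-382, Mul(Add(90, 13), -8)), 659) = Add(Mul(-382, Mul(103, -8)), 659) = Add(Mul(-382, -824), 659) = Add(314768, 659) = 315427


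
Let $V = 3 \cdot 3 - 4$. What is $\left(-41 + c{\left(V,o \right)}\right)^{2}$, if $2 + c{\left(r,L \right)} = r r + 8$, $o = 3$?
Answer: $100$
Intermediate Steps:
$V = 5$ ($V = 9 - 4 = 5$)
$c{\left(r,L \right)} = 6 + r^{2}$ ($c{\left(r,L \right)} = -2 + \left(r r + 8\right) = -2 + \left(r^{2} + 8\right) = -2 + \left(8 + r^{2}\right) = 6 + r^{2}$)
$\left(-41 + c{\left(V,o \right)}\right)^{2} = \left(-41 + \left(6 + 5^{2}\right)\right)^{2} = \left(-41 + \left(6 + 25\right)\right)^{2} = \left(-41 + 31\right)^{2} = \left(-10\right)^{2} = 100$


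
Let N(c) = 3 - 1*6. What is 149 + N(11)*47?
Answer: 8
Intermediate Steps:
N(c) = -3 (N(c) = 3 - 6 = -3)
149 + N(11)*47 = 149 - 3*47 = 149 - 141 = 8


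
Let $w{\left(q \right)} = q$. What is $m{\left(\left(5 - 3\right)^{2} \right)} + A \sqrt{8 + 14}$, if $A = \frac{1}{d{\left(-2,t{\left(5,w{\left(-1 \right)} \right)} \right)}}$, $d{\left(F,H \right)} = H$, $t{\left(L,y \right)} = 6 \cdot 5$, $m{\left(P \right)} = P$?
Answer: $4 + \frac{\sqrt{22}}{30} \approx 4.1563$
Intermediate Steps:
$t{\left(L,y \right)} = 30$
$A = \frac{1}{30} \approx 0.033333$
$m{\left(\left(5 - 3\right)^{2} \right)} + A \sqrt{8 + 14} = \left(5 - 3\right)^{2} + \frac{\sqrt{8 + 14}}{30} = 2^{2} + \frac{\sqrt{22}}{30} = 4 + \frac{\sqrt{22}}{30}$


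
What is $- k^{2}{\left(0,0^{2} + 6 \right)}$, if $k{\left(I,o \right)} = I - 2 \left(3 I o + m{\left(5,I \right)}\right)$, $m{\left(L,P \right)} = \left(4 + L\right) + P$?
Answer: $-324$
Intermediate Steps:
$m{\left(L,P \right)} = 4 + L + P$
$k{\left(I,o \right)} = -18 - I - 6 I o$ ($k{\left(I,o \right)} = I - 2 \left(3 I o + \left(4 + 5 + I\right)\right) = I - 2 \left(3 I o + \left(9 + I\right)\right) = I - 2 \left(9 + I + 3 I o\right) = I - \left(18 + 2 I + 6 I o\right) = -18 - I - 6 I o$)
$- k^{2}{\left(0,0^{2} + 6 \right)} = - \left(-18 - 0 - 0 \left(0^{2} + 6\right)\right)^{2} = - \left(-18 + 0 - 0 \left(0 + 6\right)\right)^{2} = - \left(-18 + 0 - 0 \cdot 6\right)^{2} = - \left(-18 + 0 + 0\right)^{2} = - \left(-18\right)^{2} = \left(-1\right) 324 = -324$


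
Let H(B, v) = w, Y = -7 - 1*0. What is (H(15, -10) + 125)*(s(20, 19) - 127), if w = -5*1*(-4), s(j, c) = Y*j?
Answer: -38715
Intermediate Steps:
Y = -7 (Y = -7 + 0 = -7)
s(j, c) = -7*j
w = 20 (w = -5*(-4) = 20)
H(B, v) = 20
(H(15, -10) + 125)*(s(20, 19) - 127) = (20 + 125)*(-7*20 - 127) = 145*(-140 - 127) = 145*(-267) = -38715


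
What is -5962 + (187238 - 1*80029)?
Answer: 101247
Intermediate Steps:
-5962 + (187238 - 1*80029) = -5962 + (187238 - 80029) = -5962 + 107209 = 101247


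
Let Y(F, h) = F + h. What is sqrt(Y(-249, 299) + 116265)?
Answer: sqrt(116315) ≈ 341.05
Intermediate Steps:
sqrt(Y(-249, 299) + 116265) = sqrt((-249 + 299) + 116265) = sqrt(50 + 116265) = sqrt(116315)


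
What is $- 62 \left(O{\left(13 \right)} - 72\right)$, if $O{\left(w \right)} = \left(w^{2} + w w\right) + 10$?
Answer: $-17112$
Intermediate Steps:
$O{\left(w \right)} = 10 + 2 w^{2}$ ($O{\left(w \right)} = \left(w^{2} + w^{2}\right) + 10 = 2 w^{2} + 10 = 10 + 2 w^{2}$)
$- 62 \left(O{\left(13 \right)} - 72\right) = - 62 \left(\left(10 + 2 \cdot 13^{2}\right) - 72\right) = - 62 \left(\left(10 + 2 \cdot 169\right) - 72\right) = - 62 \left(\left(10 + 338\right) - 72\right) = - 62 \left(348 - 72\right) = \left(-62\right) 276 = -17112$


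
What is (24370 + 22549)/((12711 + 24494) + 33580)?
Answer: 46919/70785 ≈ 0.66284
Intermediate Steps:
(24370 + 22549)/((12711 + 24494) + 33580) = 46919/(37205 + 33580) = 46919/70785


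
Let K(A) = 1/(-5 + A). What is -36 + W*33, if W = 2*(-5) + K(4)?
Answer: -399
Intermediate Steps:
W = -11 (W = 2*(-5) + 1/(-5 + 4) = -10 + 1/(-1) = -10 - 1 = -11)
-36 + W*33 = -36 - 11*33 = -36 - 363 = -399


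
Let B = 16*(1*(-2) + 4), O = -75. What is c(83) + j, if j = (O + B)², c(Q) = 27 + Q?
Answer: 1959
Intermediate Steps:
B = 32 (B = 16*(-2 + 4) = 16*2 = 32)
j = 1849 (j = (-75 + 32)² = (-43)² = 1849)
c(83) + j = (27 + 83) + 1849 = 110 + 1849 = 1959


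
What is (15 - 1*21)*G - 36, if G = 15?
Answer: -126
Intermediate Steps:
(15 - 1*21)*G - 36 = (15 - 1*21)*15 - 36 = (15 - 21)*15 - 36 = -6*15 - 36 = -90 - 36 = -126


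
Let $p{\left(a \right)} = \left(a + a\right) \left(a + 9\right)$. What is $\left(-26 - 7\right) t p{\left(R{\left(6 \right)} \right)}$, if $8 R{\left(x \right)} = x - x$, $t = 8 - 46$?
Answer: $0$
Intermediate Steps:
$t = -38$
$R{\left(x \right)} = 0$ ($R{\left(x \right)} = \frac{x - x}{8} = \frac{1}{8} \cdot 0 = 0$)
$p{\left(a \right)} = 2 a \left(9 + a\right)$
$\left(-26 - 7\right) t p{\left(R{\left(6 \right)} \right)} = \left(-26 - 7\right) \left(-38\right) 2 \cdot 0 \left(9 + 0\right) = \left(-33\right) \left(-38\right) 2 \cdot 0 \cdot 9 = 1254 \cdot 0 = 0$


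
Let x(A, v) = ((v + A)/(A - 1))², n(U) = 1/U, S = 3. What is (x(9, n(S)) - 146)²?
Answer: 27112849/1296 ≈ 20920.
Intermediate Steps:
n(U) = 1/U
x(A, v) = (A + v)²/(-1 + A)² (x(A, v) = ((A + v)/(-1 + A))² = (A + v)²/(-1 + A)²)
(x(9, n(S)) - 146)² = ((9 + 1/3)²/(-1 + 9)² - 146)² = ((9 + ⅓)²/8² - 146)² = ((28/3)²/64 - 146)² = ((1/64)*(784/9) - 146)² = (49/36 - 146)² = (-5207/36)² = 27112849/1296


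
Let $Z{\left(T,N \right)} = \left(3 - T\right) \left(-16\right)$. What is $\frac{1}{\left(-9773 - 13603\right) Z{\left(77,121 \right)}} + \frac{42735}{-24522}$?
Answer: $- \frac{197130747127}{113116651008} \approx -1.7427$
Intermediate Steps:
$Z{\left(T,N \right)} = -48 + 16 T$
$\frac{1}{\left(-9773 - 13603\right) Z{\left(77,121 \right)}} + \frac{42735}{-24522} = \frac{1}{\left(-9773 - 13603\right) \left(-48 + 16 \cdot 77\right)} + \frac{42735}{-24522} = \frac{1}{\left(-23376\right) \left(-48 + 1232\right)} + 42735 \left(- \frac{1}{24522}\right) = - \frac{1}{23376 \cdot 1184} - \frac{14245}{8174} = \left(- \frac{1}{23376}\right) \frac{1}{1184} - \frac{14245}{8174} = - \frac{1}{27677184} - \frac{14245}{8174} = - \frac{197130747127}{113116651008}$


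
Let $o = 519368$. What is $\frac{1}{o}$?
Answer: $\frac{1}{519368} \approx 1.9254 \cdot 10^{-6}$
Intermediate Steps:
$\frac{1}{o} = \frac{1}{519368}$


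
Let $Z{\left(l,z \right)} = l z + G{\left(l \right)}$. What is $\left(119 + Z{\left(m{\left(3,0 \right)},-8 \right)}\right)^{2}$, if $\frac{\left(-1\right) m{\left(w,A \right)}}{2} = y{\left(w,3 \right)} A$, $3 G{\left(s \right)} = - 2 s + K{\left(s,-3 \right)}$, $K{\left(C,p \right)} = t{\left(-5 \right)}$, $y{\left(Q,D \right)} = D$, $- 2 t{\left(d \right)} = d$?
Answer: $\frac{516961}{36} \approx 14360.0$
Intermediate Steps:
$t{\left(d \right)} = - \frac{d}{2}$
$K{\left(C,p \right)} = \frac{5}{2}$ ($K{\left(C,p \right)} = \left(- \frac{1}{2}\right) \left(-5\right) = \frac{5}{2}$)
$G{\left(s \right)} = \frac{5}{6} - \frac{2 s}{3}$ ($G{\left(s \right)} = \frac{- 2 s + \frac{5}{2}}{3} = \frac{\frac{5}{2} - 2 s}{3} = \frac{5}{6} - \frac{2 s}{3}$)
$m{\left(w,A \right)} = - 6 A$ ($m{\left(w,A \right)} = - 2 \cdot 3 A = - 6 A$)
$Z{\left(l,z \right)} = \frac{5}{6} - \frac{2 l}{3} + l z$ ($Z{\left(l,z \right)} = l z - \left(- \frac{5}{6} + \frac{2 l}{3}\right) = \frac{5}{6} - \frac{2 l}{3} + l z$)
$\left(119 + Z{\left(m{\left(3,0 \right)},-8 \right)}\right)^{2} = \left(119 + \left(\frac{5}{6} - \frac{2 \left(\left(-6\right) 0\right)}{3} + \left(-6\right) 0 \left(-8\right)\right)\right)^{2} = \left(119 + \left(\frac{5}{6} - 0 + 0 \left(-8\right)\right)\right)^{2} = \left(119 + \left(\frac{5}{6} + 0 + 0\right)\right)^{2} = \left(119 + \frac{5}{6}\right)^{2} = \left(\frac{719}{6}\right)^{2} = \frac{516961}{36}$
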